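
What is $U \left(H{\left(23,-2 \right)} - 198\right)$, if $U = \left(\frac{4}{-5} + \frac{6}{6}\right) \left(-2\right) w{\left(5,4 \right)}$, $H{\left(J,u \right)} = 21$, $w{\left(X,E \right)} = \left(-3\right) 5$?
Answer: $-1062$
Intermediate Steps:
$w{\left(X,E \right)} = -15$
$U = 6$ ($U = \left(\frac{4}{-5} + \frac{6}{6}\right) \left(-2\right) \left(-15\right) = \left(4 \left(- \frac{1}{5}\right) + 6 \cdot \frac{1}{6}\right) \left(-2\right) \left(-15\right) = \left(- \frac{4}{5} + 1\right) \left(-2\right) \left(-15\right) = \frac{1}{5} \left(-2\right) \left(-15\right) = \left(- \frac{2}{5}\right) \left(-15\right) = 6$)
$U \left(H{\left(23,-2 \right)} - 198\right) = 6 \left(21 - 198\right) = 6 \left(-177\right) = -1062$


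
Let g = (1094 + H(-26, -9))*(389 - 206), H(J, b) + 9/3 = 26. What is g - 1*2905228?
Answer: -2700817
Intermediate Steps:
H(J, b) = 23 (H(J, b) = -3 + 26 = 23)
g = 204411 (g = (1094 + 23)*(389 - 206) = 1117*183 = 204411)
g - 1*2905228 = 204411 - 1*2905228 = 204411 - 2905228 = -2700817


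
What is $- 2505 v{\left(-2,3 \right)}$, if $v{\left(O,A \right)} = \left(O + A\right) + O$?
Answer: $2505$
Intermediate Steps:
$v{\left(O,A \right)} = A + 2 O$ ($v{\left(O,A \right)} = \left(A + O\right) + O = A + 2 O$)
$- 2505 v{\left(-2,3 \right)} = - 2505 \left(3 + 2 \left(-2\right)\right) = - 2505 \left(3 - 4\right) = \left(-2505\right) \left(-1\right) = 2505$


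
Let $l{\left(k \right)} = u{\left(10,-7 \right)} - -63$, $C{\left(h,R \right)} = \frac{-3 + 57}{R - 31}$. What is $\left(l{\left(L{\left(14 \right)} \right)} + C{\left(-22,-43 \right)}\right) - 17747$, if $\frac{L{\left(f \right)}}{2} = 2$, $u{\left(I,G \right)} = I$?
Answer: $- \frac{653965}{37} \approx -17675.0$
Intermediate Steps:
$C{\left(h,R \right)} = \frac{54}{-31 + R}$
$L{\left(f \right)} = 4$ ($L{\left(f \right)} = 2 \cdot 2 = 4$)
$l{\left(k \right)} = 73$ ($l{\left(k \right)} = 10 - -63 = 10 + 63 = 73$)
$\left(l{\left(L{\left(14 \right)} \right)} + C{\left(-22,-43 \right)}\right) - 17747 = \left(73 + \frac{54}{-31 - 43}\right) - 17747 = \left(73 + \frac{54}{-74}\right) - 17747 = \left(73 + 54 \left(- \frac{1}{74}\right)\right) - 17747 = \left(73 - \frac{27}{37}\right) - 17747 = \frac{2674}{37} - 17747 = - \frac{653965}{37}$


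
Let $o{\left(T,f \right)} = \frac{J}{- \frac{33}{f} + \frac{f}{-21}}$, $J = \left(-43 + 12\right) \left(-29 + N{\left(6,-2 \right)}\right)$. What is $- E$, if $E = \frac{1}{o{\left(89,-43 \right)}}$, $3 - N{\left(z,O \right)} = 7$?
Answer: $- \frac{82}{29799} \approx -0.0027518$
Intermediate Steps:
$N{\left(z,O \right)} = -4$ ($N{\left(z,O \right)} = 3 - 7 = -4$)
$J = 1023$ ($J = \left(-43 + 12\right) \left(-29 - 4\right) = \left(-31\right) \left(-33\right) = 1023$)
$o{\left(T,f \right)} = \frac{1023}{- \frac{33}{f} - \frac{f}{21}}$ ($o{\left(T,f \right)} = \frac{1023}{- \frac{33}{f} + \frac{f}{-21}} = \frac{1023}{- \frac{33}{f} + f \left(- \frac{1}{21}\right)} = \frac{1023}{- \frac{33}{f} - \frac{f}{21}}$)
$E = \frac{82}{29799}$ ($E = \frac{1}{\left(-21483\right) \left(-43\right) \frac{1}{693 + \left(-43\right)^{2}}} = \frac{1}{\left(-21483\right) \left(-43\right) \frac{1}{693 + 1849}} = \frac{1}{\left(-21483\right) \left(-43\right) \frac{1}{2542}} = \frac{1}{\frac{29799}{82}} = \frac{82}{29799} \approx 0.0027518$)
$- E = \left(-1\right) \frac{82}{29799} = - \frac{82}{29799}$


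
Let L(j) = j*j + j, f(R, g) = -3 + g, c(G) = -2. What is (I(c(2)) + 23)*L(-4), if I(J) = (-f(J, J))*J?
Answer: 156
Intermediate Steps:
I(J) = J*(3 - J) (I(J) = (-(-3 + J))*J = (3 - J)*J = J*(3 - J))
L(j) = j + j**2 (L(j) = j**2 + j = j + j**2)
(I(c(2)) + 23)*L(-4) = (-2*(3 - 1*(-2)) + 23)*(-4*(1 - 4)) = (-2*(3 + 2) + 23)*(-4*(-3)) = (-2*5 + 23)*12 = (-10 + 23)*12 = 13*12 = 156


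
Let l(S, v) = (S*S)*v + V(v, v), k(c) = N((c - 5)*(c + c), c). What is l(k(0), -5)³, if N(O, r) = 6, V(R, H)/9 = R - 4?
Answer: -17779581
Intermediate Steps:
V(R, H) = -36 + 9*R (V(R, H) = 9*(R - 4) = 9*(-4 + R) = -36 + 9*R)
k(c) = 6
l(S, v) = -36 + 9*v + v*S² (l(S, v) = (S*S)*v + (-36 + 9*v) = S²*v + (-36 + 9*v) = v*S² + (-36 + 9*v) = -36 + 9*v + v*S²)
l(k(0), -5)³ = (-36 + 9*(-5) - 5*6²)³ = (-36 - 45 - 5*36)³ = (-36 - 45 - 180)³ = (-261)³ = -17779581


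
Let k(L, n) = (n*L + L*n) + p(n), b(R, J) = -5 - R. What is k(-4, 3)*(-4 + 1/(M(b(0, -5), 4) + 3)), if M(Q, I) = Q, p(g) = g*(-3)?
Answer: 297/2 ≈ 148.50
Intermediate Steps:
p(g) = -3*g
k(L, n) = -3*n + 2*L*n (k(L, n) = (n*L + L*n) - 3*n = (L*n + L*n) - 3*n = 2*L*n - 3*n = -3*n + 2*L*n)
k(-4, 3)*(-4 + 1/(M(b(0, -5), 4) + 3)) = (3*(-3 + 2*(-4)))*(-4 + 1/((-5 - 1*0) + 3)) = (3*(-3 - 8))*(-4 + 1/((-5 + 0) + 3)) = (3*(-11))*(-4 + 1/(-5 + 3)) = -33*(-4 + 1/(-2)) = -33*(-4 - 1/2) = -33*(-9/2) = 297/2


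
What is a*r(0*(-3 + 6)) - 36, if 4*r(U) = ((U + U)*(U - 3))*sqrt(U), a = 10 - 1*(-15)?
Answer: -36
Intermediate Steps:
a = 25 (a = 10 + 15 = 25)
r(U) = U**(3/2)*(-3 + U)/2 (r(U) = (((U + U)*(U - 3))*sqrt(U))/4 = (((2*U)*(-3 + U))*sqrt(U))/4 = ((2*U*(-3 + U))*sqrt(U))/4 = (2*U**(3/2)*(-3 + U))/4 = U**(3/2)*(-3 + U)/2)
a*r(0*(-3 + 6)) - 36 = 25*((0*(-3 + 6))**(3/2)*(-3 + 0*(-3 + 6))/2) - 36 = 25*((0*3)**(3/2)*(-3 + 0*3)/2) - 36 = 25*(0**(3/2)*(-3 + 0)/2) - 36 = 25*((1/2)*0*(-3)) - 36 = 25*0 - 36 = 0 - 36 = -36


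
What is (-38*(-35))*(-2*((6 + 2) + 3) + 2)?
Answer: -26600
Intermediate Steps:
(-38*(-35))*(-2*((6 + 2) + 3) + 2) = 1330*(-2*(8 + 3) + 2) = 1330*(-2*11 + 2) = 1330*(-22 + 2) = 1330*(-20) = -26600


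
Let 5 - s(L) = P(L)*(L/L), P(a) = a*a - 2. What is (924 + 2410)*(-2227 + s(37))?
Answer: -11965726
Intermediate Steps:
P(a) = -2 + a² (P(a) = a² - 2 = -2 + a²)
s(L) = 7 - L² (s(L) = 5 - (-2 + L²)*L/L = 5 - (-2 + L²) = 5 + (2 - L²) = 7 - L²)
(924 + 2410)*(-2227 + s(37)) = (924 + 2410)*(-2227 + (7 - 1*37²)) = 3334*(-2227 + (7 - 1*1369)) = 3334*(-2227 + (7 - 1369)) = 3334*(-2227 - 1362) = 3334*(-3589) = -11965726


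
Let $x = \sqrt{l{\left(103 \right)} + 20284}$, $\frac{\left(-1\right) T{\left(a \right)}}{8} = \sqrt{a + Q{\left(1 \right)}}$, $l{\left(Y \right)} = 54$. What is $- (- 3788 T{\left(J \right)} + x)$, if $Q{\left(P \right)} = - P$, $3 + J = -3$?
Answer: $- \sqrt{20338} - 30304 i \sqrt{7} \approx -142.61 - 80177.0 i$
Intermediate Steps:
$J = -6$ ($J = -3 - 3 = -6$)
$T{\left(a \right)} = - 8 \sqrt{-1 + a}$ ($T{\left(a \right)} = - 8 \sqrt{a - 1} = - 8 \sqrt{-1 + a}$)
$x = \sqrt{20338}$ ($x = \sqrt{54 + 20284} = \sqrt{20338} \approx 142.61$)
$- (- 3788 T{\left(J \right)} + x) = - (- 3788 \left(- 8 \sqrt{-1 - 6}\right) + \sqrt{20338}) = - (- 3788 \left(- 8 \sqrt{-7}\right) + \sqrt{20338}) = - (- 3788 \left(- 8 i \sqrt{7}\right) + \sqrt{20338}) = - (30304 i \sqrt{7} + \sqrt{20338}) = - (\sqrt{20338} + 30304 i \sqrt{7}) = - \sqrt{20338} - 30304 i \sqrt{7}$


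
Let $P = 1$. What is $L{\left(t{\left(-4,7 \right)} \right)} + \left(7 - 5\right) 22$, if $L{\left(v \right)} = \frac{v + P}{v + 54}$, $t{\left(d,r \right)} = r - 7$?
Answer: $\frac{2377}{54} \approx 44.018$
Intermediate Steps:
$t{\left(d,r \right)} = -7 + r$
$L{\left(v \right)} = \frac{1 + v}{54 + v}$ ($L{\left(v \right)} = \frac{v + 1}{v + 54} = \frac{1 + v}{54 + v}$)
$L{\left(t{\left(-4,7 \right)} \right)} + \left(7 - 5\right) 22 = \frac{1 + \left(-7 + 7\right)}{54 + \left(-7 + 7\right)} + \left(7 - 5\right) 22 = \frac{1 + 0}{54 + 0} + 2 \cdot 22 = \frac{1}{54} \cdot 1 + 44 = \frac{1}{54} + 44 = \frac{2377}{54}$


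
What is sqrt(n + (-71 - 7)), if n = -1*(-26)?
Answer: 2*I*sqrt(13) ≈ 7.2111*I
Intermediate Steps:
n = 26
sqrt(n + (-71 - 7)) = sqrt(26 + (-71 - 7)) = sqrt(26 - 78) = sqrt(-52) = 2*I*sqrt(13)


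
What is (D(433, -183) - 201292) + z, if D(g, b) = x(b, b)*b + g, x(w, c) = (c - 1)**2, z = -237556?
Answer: -6634063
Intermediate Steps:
x(w, c) = (-1 + c)**2
D(g, b) = g + b*(-1 + b)**2 (D(g, b) = (-1 + b)**2*b + g = b*(-1 + b)**2 + g = g + b*(-1 + b)**2)
(D(433, -183) - 201292) + z = ((433 - 183*(-1 - 183)**2) - 201292) - 237556 = ((433 - 183*(-184)**2) - 201292) - 237556 = ((433 - 183*33856) - 201292) - 237556 = ((433 - 6195648) - 201292) - 237556 = (-6195215 - 201292) - 237556 = -6396507 - 237556 = -6634063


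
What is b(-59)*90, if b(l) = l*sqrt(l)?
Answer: -5310*I*sqrt(59) ≈ -40787.0*I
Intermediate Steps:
b(l) = l**(3/2)
b(-59)*90 = (-59)**(3/2)*90 = -59*I*sqrt(59)*90 = -5310*I*sqrt(59)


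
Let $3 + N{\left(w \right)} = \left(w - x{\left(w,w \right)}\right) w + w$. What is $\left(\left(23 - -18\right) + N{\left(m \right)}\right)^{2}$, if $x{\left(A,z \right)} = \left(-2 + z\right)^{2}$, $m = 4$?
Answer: $1764$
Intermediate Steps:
$N{\left(w \right)} = -3 + w + w \left(w - \left(-2 + w\right)^{2}\right)$ ($N{\left(w \right)} = -3 + \left(\left(w - \left(-2 + w\right)^{2}\right) w + w\right) = -3 + \left(w \left(w - \left(-2 + w\right)^{2}\right) + w\right) = -3 + \left(w + w \left(w - \left(-2 + w\right)^{2}\right)\right) = -3 + w + w \left(w - \left(-2 + w\right)^{2}\right)$)
$\left(\left(23 - -18\right) + N{\left(m \right)}\right)^{2} = \left(\left(23 - -18\right) + \left(-3 + 4 + 4^{2} - 4 \left(-2 + 4\right)^{2}\right)\right)^{2} = \left(\left(23 + 18\right) + \left(-3 + 4 + 16 - 4 \cdot 2^{2}\right)\right)^{2} = \left(41 + \left(-3 + 4 + 16 - 4 \cdot 4\right)\right)^{2} = \left(41 + \left(-3 + 4 + 16 - 16\right)\right)^{2} = \left(41 + 1\right)^{2} = 42^{2} = 1764$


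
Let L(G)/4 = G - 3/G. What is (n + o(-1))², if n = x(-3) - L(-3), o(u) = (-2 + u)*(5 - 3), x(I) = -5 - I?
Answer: 0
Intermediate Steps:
o(u) = -4 + 2*u (o(u) = (-2 + u)*2 = -4 + 2*u)
L(G) = -12/G + 4*G (L(G) = 4*(G - 3/G) = -12/G + 4*G)
n = 6 (n = (-5 - 1*(-3)) - (-12/(-3) + 4*(-3)) = (-5 + 3) - (-12*(-⅓) - 12) = -2 - (4 - 12) = -2 - 1*(-8) = -2 + 8 = 6)
(n + o(-1))² = (6 + (-4 + 2*(-1)))² = (6 + (-4 - 2))² = (6 - 6)² = 0² = 0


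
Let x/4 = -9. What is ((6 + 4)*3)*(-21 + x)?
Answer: -1710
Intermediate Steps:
x = -36 (x = 4*(-9) = -36)
((6 + 4)*3)*(-21 + x) = ((6 + 4)*3)*(-21 - 36) = (10*3)*(-57) = 30*(-57) = -1710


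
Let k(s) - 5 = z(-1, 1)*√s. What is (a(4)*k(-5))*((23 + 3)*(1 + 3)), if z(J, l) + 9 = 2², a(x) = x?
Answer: 2080 - 2080*I*√5 ≈ 2080.0 - 4651.0*I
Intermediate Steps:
z(J, l) = -5 (z(J, l) = -9 + 2² = -9 + 4 = -5)
k(s) = 5 - 5*√s
(a(4)*k(-5))*((23 + 3)*(1 + 3)) = (4*(5 - 5*I*√5))*((23 + 3)*(1 + 3)) = (4*(5 - 5*I*√5))*(26*4) = (4*(5 - 5*I*√5))*104 = (20 - 20*I*√5)*104 = 2080 - 2080*I*√5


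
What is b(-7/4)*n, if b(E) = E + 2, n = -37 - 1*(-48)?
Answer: 11/4 ≈ 2.7500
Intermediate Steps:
n = 11 (n = -37 + 48 = 11)
b(E) = 2 + E
b(-7/4)*n = (2 - 7/4)*11 = (¼)*11 = 11/4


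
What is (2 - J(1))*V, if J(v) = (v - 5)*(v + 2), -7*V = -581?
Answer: 1162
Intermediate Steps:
V = 83 (V = -⅐*(-581) = 83)
J(v) = (-5 + v)*(2 + v)
(2 - J(1))*V = (2 - (-10 + 1² - 3*1))*83 = (2 - (-10 + 1 - 3))*83 = (2 - 1*(-12))*83 = (2 + 12)*83 = 14*83 = 1162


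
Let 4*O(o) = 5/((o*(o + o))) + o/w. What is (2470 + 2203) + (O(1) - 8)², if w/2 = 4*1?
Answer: 4840377/1024 ≈ 4726.9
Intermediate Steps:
w = 8 (w = 2*(4*1) = 2*4 = 8)
O(o) = o/32 + 5/(8*o²) (O(o) = (5/((o*(o + o))) + o/8)/4 = (5/((o*(2*o))) + o*(⅛))/4 = (5/((2*o²)) + o/8)/4 = (5*(1/(2*o²)) + o/8)/4 = (5/(2*o²) + o/8)/4 = (o/8 + 5/(2*o²))/4 = o/32 + 5/(8*o²))
(2470 + 2203) + (O(1) - 8)² = (2470 + 2203) + ((1/32)*(20 + 1³)/1² - 8)² = 4673 + ((1/32)*1*(20 + 1) - 8)² = 4673 + ((1/32)*1*21 - 8)² = 4673 + (21/32 - 8)² = 4673 + (-235/32)² = 4673 + 55225/1024 = 4840377/1024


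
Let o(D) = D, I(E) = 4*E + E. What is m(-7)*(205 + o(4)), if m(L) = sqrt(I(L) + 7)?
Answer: 418*I*sqrt(7) ≈ 1105.9*I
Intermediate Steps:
I(E) = 5*E
m(L) = sqrt(7 + 5*L) (m(L) = sqrt(5*L + 7) = sqrt(7 + 5*L))
m(-7)*(205 + o(4)) = sqrt(7 + 5*(-7))*(205 + 4) = sqrt(7 - 35)*209 = sqrt(-28)*209 = (2*I*sqrt(7))*209 = 418*I*sqrt(7)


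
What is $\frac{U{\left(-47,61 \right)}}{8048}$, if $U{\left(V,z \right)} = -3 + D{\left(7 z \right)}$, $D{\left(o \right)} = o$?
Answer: $\frac{53}{1006} \approx 0.052684$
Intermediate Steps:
$U{\left(V,z \right)} = -3 + 7 z$
$\frac{U{\left(-47,61 \right)}}{8048} = \frac{-3 + 7 \cdot 61}{8048} = \left(-3 + 427\right) \frac{1}{8048} = 424 \cdot \frac{1}{8048} = \frac{53}{1006}$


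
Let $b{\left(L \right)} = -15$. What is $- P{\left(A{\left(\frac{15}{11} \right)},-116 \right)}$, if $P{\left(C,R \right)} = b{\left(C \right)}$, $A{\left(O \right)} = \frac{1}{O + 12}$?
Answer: $15$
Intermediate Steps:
$A{\left(O \right)} = \frac{1}{12 + O}$
$P{\left(C,R \right)} = -15$
$- P{\left(A{\left(\frac{15}{11} \right)},-116 \right)} = \left(-1\right) \left(-15\right) = 15$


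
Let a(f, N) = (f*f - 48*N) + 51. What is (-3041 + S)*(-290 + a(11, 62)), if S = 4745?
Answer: -5272176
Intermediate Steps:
a(f, N) = 51 + f² - 48*N (a(f, N) = (f² - 48*N) + 51 = 51 + f² - 48*N)
(-3041 + S)*(-290 + a(11, 62)) = (-3041 + 4745)*(-290 + (51 + 11² - 48*62)) = 1704*(-290 + (51 + 121 - 2976)) = 1704*(-290 - 2804) = 1704*(-3094) = -5272176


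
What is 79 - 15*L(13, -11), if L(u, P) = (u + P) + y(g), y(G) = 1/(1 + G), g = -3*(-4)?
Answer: 622/13 ≈ 47.846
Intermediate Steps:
g = 12
L(u, P) = 1/13 + P + u (L(u, P) = (u + P) + 1/(1 + 12) = (P + u) + 1/13 = 1/13 + P + u)
79 - 15*L(13, -11) = 79 - 15*(1/13 - 11 + 13) = 79 - 15*27/13 = 79 - 405/13 = 622/13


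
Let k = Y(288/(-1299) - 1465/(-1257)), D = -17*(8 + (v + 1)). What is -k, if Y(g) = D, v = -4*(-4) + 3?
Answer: 476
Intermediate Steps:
v = 19 (v = 16 + 3 = 19)
D = -476 (D = -17*(8 + (19 + 1)) = -17*(8 + 20) = -17*28 = -476)
Y(g) = -476
k = -476
-k = -1*(-476) = 476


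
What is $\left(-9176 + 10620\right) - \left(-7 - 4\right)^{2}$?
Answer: $1323$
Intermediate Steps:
$\left(-9176 + 10620\right) - \left(-7 - 4\right)^{2} = 1444 - \left(-11\right)^{2} = 1444 - 121 = 1323$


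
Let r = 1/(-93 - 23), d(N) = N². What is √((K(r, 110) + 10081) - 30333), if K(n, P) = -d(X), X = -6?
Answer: 8*I*√317 ≈ 142.44*I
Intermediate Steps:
r = -1/116 (r = 1/(-116) = -1/116 ≈ -0.0086207)
K(n, P) = -36 (K(n, P) = -1*(-6)² = -1*36 = -36)
√((K(r, 110) + 10081) - 30333) = √((-36 + 10081) - 30333) = √(10045 - 30333) = √(-20288) = 8*I*√317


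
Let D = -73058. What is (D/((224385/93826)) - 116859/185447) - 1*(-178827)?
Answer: 6170047025037974/41611525095 ≈ 1.4828e+5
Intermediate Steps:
(D/((224385/93826)) - 116859/185447) - 1*(-178827) = (-73058/(224385/93826) - 116859/185447) - 1*(-178827) = (-73058/(224385*(1/93826)) - 116859*1/185447) + 178827 = (-73058/224385/93826 - 116859/185447) + 178827 = (-73058*93826/224385 - 116859/185447) + 178827 = (-6854739908/224385 - 116859/185447) + 178827 = -1271217173125591/41611525095 + 178827 = 6170047025037974/41611525095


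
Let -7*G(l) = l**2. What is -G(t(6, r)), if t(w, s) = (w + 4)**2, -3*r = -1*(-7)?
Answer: 10000/7 ≈ 1428.6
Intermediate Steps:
r = -7/3 (r = -(-1)*(-7)/3 = -1/3*7 = -7/3 ≈ -2.3333)
t(w, s) = (4 + w)**2
G(l) = -l**2/7
-G(t(6, r)) = -(-1)*((4 + 6)**2)**2/7 = -(-1)*(10**2)**2/7 = -(-1)*100**2/7 = -(-1)*10000/7 = -1*(-10000/7) = 10000/7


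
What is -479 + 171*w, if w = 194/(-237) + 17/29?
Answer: -1188418/2291 ≈ -518.73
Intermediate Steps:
w = -1597/6873 (w = 194*(-1/237) + 17*(1/29) = -194/237 + 17/29 = -1597/6873 ≈ -0.23236)
-479 + 171*w = -479 + 171*(-1597/6873) = -479 - 91029/2291 = -1188418/2291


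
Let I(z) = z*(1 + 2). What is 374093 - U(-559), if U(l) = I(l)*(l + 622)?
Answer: 479744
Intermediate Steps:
I(z) = 3*z (I(z) = z*3 = 3*z)
U(l) = 3*l*(622 + l) (U(l) = (3*l)*(l + 622) = (3*l)*(622 + l) = 3*l*(622 + l))
374093 - U(-559) = 374093 - 3*(-559)*(622 - 559) = 374093 - 3*(-559)*63 = 374093 - 1*(-105651) = 374093 + 105651 = 479744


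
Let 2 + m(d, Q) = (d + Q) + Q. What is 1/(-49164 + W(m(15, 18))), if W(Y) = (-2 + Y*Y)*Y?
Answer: 1/68387 ≈ 1.4623e-5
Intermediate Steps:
m(d, Q) = -2 + d + 2*Q (m(d, Q) = -2 + ((d + Q) + Q) = -2 + ((Q + d) + Q) = -2 + (d + 2*Q) = -2 + d + 2*Q)
W(Y) = Y*(-2 + Y²) (W(Y) = (-2 + Y²)*Y = Y*(-2 + Y²))
1/(-49164 + W(m(15, 18))) = 1/(-49164 + (-2 + 15 + 2*18)*(-2 + (-2 + 15 + 2*18)²)) = 1/(-49164 + (-2 + 15 + 36)*(-2 + (-2 + 15 + 36)²)) = 1/(-49164 + 49*(-2 + 49²)) = 1/(-49164 + 49*(-2 + 2401)) = 1/(-49164 + 49*2399) = 1/(-49164 + 117551) = 1/68387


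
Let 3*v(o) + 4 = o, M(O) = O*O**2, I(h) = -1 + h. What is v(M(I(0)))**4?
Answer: 625/81 ≈ 7.7160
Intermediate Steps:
M(O) = O**3
v(o) = -4/3 + o/3
v(M(I(0)))**4 = (-4/3 + (-1 + 0)**3/3)**4 = (-4/3 + (1/3)*(-1)**3)**4 = (-4/3 + (1/3)*(-1))**4 = (-4/3 - 1/3)**4 = (-5/3)**4 = 625/81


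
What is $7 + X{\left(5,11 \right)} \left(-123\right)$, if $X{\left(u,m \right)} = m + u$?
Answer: $-1961$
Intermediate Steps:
$7 + X{\left(5,11 \right)} \left(-123\right) = 7 + \left(11 + 5\right) \left(-123\right) = 7 + 16 \left(-123\right) = 7 - 1968 = -1961$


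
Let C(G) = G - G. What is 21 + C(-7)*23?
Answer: 21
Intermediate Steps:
C(G) = 0
21 + C(-7)*23 = 21 + 0*23 = 21 + 0 = 21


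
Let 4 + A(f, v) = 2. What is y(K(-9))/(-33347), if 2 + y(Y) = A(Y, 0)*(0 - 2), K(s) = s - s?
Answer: -2/33347 ≈ -5.9975e-5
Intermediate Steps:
A(f, v) = -2 (A(f, v) = -4 + 2 = -2)
K(s) = 0
y(Y) = 2 (y(Y) = -2 - 2*(0 - 2) = -2 - 2*(-2) = -2 + 4 = 2)
y(K(-9))/(-33347) = 2/(-33347) = 2*(-1/33347) = -2/33347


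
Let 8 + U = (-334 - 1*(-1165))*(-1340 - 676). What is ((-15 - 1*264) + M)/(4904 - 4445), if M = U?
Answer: -1675583/459 ≈ -3650.5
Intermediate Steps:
U = -1675304 (U = -8 + (-334 - 1*(-1165))*(-1340 - 676) = -8 + (-334 + 1165)*(-2016) = -8 + 831*(-2016) = -8 - 1675296 = -1675304)
M = -1675304
((-15 - 1*264) + M)/(4904 - 4445) = ((-15 - 1*264) - 1675304)/(4904 - 4445) = ((-15 - 264) - 1675304)/459 = (-279 - 1675304)*(1/459) = -1675583*1/459 = -1675583/459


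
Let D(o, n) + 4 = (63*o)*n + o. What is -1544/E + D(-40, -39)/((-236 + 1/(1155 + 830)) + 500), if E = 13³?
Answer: 427602497316/1151318077 ≈ 371.40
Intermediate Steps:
D(o, n) = -4 + o + 63*n*o (D(o, n) = -4 + ((63*o)*n + o) = -4 + (63*n*o + o) = -4 + (o + 63*n*o) = -4 + o + 63*n*o)
E = 2197
-1544/E + D(-40, -39)/((-236 + 1/(1155 + 830)) + 500) = -1544/2197 + (-4 - 40 + 63*(-39)*(-40))/((-236 + 1/(1155 + 830)) + 500) = -1544*1/2197 + (-4 - 40 + 98280)/((-236 + 1/1985) + 500) = -1544/2197 + 98236/((-236 + 1/1985) + 500) = -1544/2197 + 98236/(-468459/1985 + 500) = -1544/2197 + 98236/(524041/1985) = -1544/2197 + 98236*(1985/524041) = -1544/2197 + 194998460/524041 = 427602497316/1151318077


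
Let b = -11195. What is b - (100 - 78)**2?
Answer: -11679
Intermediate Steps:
b - (100 - 78)**2 = -11195 - (100 - 78)**2 = -11195 - 1*22**2 = -11195 - 1*484 = -11195 - 484 = -11679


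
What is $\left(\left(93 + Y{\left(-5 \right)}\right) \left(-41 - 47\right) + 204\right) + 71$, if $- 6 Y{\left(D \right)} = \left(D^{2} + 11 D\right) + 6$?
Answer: $-8261$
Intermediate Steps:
$Y{\left(D \right)} = -1 - \frac{11 D}{6} - \frac{D^{2}}{6}$ ($Y{\left(D \right)} = - \frac{\left(D^{2} + 11 D\right) + 6}{6} = - \frac{6 + D^{2} + 11 D}{6} = -1 - \frac{11 D}{6} - \frac{D^{2}}{6}$)
$\left(\left(93 + Y{\left(-5 \right)}\right) \left(-41 - 47\right) + 204\right) + 71 = \left(\left(93 - \left(- \frac{49}{6} + \frac{25}{6}\right)\right) \left(-41 - 47\right) + 204\right) + 71 = \left(\left(93 - -4\right) \left(-88\right) + 204\right) + 71 = \left(\left(93 + 4\right) \left(-88\right) + 204\right) + 71 = \left(97 \left(-88\right) + 204\right) + 71 = \left(-8536 + 204\right) + 71 = -8332 + 71 = -8261$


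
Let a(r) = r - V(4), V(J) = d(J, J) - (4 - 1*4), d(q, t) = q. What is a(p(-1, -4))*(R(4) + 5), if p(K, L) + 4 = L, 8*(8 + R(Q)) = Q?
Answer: 30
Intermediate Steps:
R(Q) = -8 + Q/8
p(K, L) = -4 + L
V(J) = J (V(J) = J - (4 - 1*4) = J - (4 - 4) = J - 1*0 = J + 0 = J)
a(r) = -4 + r (a(r) = r - 1*4 = r - 4 = -4 + r)
a(p(-1, -4))*(R(4) + 5) = (-4 + (-4 - 4))*((-8 + (⅛)*4) + 5) = (-4 - 8)*((-8 + ½) + 5) = -12*(-15/2 + 5) = -12*(-5/2) = 30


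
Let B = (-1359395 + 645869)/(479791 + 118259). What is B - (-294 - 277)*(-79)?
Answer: -4496358496/99675 ≈ -45110.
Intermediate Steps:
B = -118921/99675 (B = -713526/598050 = -713526*1/598050 = -118921/99675 ≈ -1.1931)
B - (-294 - 277)*(-79) = -118921/99675 - (-294 - 277)*(-79) = -118921/99675 - (-571)*(-79) = -118921/99675 - 1*45109 = -118921/99675 - 45109 = -4496358496/99675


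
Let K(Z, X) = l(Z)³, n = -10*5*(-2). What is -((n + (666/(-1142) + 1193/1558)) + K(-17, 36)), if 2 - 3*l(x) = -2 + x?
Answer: -394263163/889618 ≈ -443.18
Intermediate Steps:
l(x) = 4/3 - x/3 (l(x) = ⅔ - (-2 + x)/3 = ⅔ + (⅔ - x/3) = 4/3 - x/3)
n = 100 (n = -50*(-2) = 100)
K(Z, X) = (4/3 - Z/3)³
-((n + (666/(-1142) + 1193/1558)) + K(-17, 36)) = -((100 + (666/(-1142) + 1193/1558)) - (-4 - 17)³/27) = -((100 + (666*(-1/1142) + 1193*(1/1558))) - 1/27*(-21)³) = -((100 + (-333/571 + 1193/1558)) - 1/27*(-9261)) = -((100 + 162389/889618) + 343) = -(89124189/889618 + 343) = -1*394263163/889618 = -394263163/889618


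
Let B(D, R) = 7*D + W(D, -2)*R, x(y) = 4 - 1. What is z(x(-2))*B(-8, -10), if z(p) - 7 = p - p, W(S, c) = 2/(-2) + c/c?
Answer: -392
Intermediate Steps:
W(S, c) = 0 (W(S, c) = 2*(-½) + 1 = -1 + 1 = 0)
x(y) = 3
B(D, R) = 7*D (B(D, R) = 7*D + 0*R = 7*D + 0 = 7*D)
z(p) = 7 (z(p) = 7 + (p - p) = 7 + 0 = 7)
z(x(-2))*B(-8, -10) = 7*(7*(-8)) = 7*(-56) = -392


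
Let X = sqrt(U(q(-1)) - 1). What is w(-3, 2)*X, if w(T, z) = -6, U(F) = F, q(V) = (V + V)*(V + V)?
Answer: -6*sqrt(3) ≈ -10.392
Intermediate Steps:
q(V) = 4*V**2 (q(V) = (2*V)*(2*V) = 4*V**2)
X = sqrt(3) (X = sqrt(4*(-1)**2 - 1) = sqrt(4*1 - 1) = sqrt(4 - 1) = sqrt(3) ≈ 1.7320)
w(-3, 2)*X = -6*sqrt(3)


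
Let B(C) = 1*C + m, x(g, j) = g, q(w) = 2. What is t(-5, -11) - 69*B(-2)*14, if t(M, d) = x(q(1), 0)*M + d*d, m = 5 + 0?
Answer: -2787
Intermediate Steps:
m = 5
t(M, d) = d² + 2*M (t(M, d) = 2*M + d*d = 2*M + d² = d² + 2*M)
B(C) = 5 + C (B(C) = 1*C + 5 = C + 5 = 5 + C)
t(-5, -11) - 69*B(-2)*14 = ((-11)² + 2*(-5)) - 69*(5 - 2)*14 = (121 - 10) - 207*14 = 111 - 69*42 = 111 - 2898 = -2787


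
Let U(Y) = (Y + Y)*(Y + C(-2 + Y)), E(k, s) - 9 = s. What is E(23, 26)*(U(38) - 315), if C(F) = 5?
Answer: 103355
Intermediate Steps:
E(k, s) = 9 + s
U(Y) = 2*Y*(5 + Y) (U(Y) = (Y + Y)*(Y + 5) = (2*Y)*(5 + Y) = 2*Y*(5 + Y))
E(23, 26)*(U(38) - 315) = (9 + 26)*(2*38*(5 + 38) - 315) = 35*(2*38*43 - 315) = 35*(3268 - 315) = 35*2953 = 103355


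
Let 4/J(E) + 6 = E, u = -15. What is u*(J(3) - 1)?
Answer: 35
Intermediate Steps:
J(E) = 4/(-6 + E)
u*(J(3) - 1) = -15*(4/(-6 + 3) - 1) = -15*(4/(-3) - 1) = -15*(4*(-⅓) - 1) = -15*(-4/3 - 1) = -15*(-7/3) = 35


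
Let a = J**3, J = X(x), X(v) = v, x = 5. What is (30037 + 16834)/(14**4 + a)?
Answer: 46871/38541 ≈ 1.2161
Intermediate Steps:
J = 5
a = 125 (a = 5**3 = 125)
(30037 + 16834)/(14**4 + a) = (30037 + 16834)/(14**4 + 125) = 46871/(38416 + 125) = 46871/38541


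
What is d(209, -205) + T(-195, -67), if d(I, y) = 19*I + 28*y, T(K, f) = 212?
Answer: -1557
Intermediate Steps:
d(209, -205) + T(-195, -67) = (19*209 + 28*(-205)) + 212 = (3971 - 5740) + 212 = -1769 + 212 = -1557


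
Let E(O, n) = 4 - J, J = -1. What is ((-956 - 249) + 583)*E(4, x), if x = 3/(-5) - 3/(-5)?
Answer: -3110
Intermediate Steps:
x = 0 (x = 3*(-⅕) - 3*(-⅕) = -⅗ + ⅗ = 0)
E(O, n) = 5 (E(O, n) = 4 - 1*(-1) = 4 + 1 = 5)
((-956 - 249) + 583)*E(4, x) = ((-956 - 249) + 583)*5 = (-1205 + 583)*5 = -622*5 = -3110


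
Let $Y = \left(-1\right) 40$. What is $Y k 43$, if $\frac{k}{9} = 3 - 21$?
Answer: $278640$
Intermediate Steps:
$Y = -40$
$k = -162$ ($k = 9 \left(3 - 21\right) = 9 \left(-18\right) = -162$)
$Y k 43 = \left(-40\right) \left(-162\right) 43 = 6480 \cdot 43 = 278640$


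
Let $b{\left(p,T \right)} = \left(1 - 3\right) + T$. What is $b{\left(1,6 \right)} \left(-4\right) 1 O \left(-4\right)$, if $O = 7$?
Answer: $448$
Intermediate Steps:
$b{\left(p,T \right)} = -2 + T$
$b{\left(1,6 \right)} \left(-4\right) 1 O \left(-4\right) = \left(-2 + 6\right) \left(-4\right) 1 \cdot 7 \left(-4\right) = 4 \left(-4\right) 7 \left(-4\right) = 4 \left(\left(-28\right) \left(-4\right)\right) = 4 \cdot 112 = 448$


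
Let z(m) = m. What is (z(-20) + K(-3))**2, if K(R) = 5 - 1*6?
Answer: 441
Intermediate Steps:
K(R) = -1 (K(R) = 5 - 6 = -1)
(z(-20) + K(-3))**2 = (-20 - 1)**2 = (-21)**2 = 441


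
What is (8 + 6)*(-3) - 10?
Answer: -52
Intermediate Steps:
(8 + 6)*(-3) - 10 = 14*(-3) - 10 = -42 - 10 = -52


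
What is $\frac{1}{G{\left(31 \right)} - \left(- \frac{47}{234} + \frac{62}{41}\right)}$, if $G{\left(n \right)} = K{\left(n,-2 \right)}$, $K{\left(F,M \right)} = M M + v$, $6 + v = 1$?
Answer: $- \frac{9594}{22175} \approx -0.43265$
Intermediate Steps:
$v = -5$ ($v = -6 + 1 = -5$)
$K{\left(F,M \right)} = -5 + M^{2}$ ($K{\left(F,M \right)} = M M - 5 = M^{2} - 5 = -5 + M^{2}$)
$G{\left(n \right)} = -1$ ($G{\left(n \right)} = -5 + \left(-2\right)^{2} = -5 + 4 = -1$)
$\frac{1}{G{\left(31 \right)} - \left(- \frac{47}{234} + \frac{62}{41}\right)} = \frac{1}{-1 - \left(- \frac{47}{234} + \frac{62}{41}\right)} = \frac{1}{-1 - \frac{12581}{9594}} = \frac{1}{- \frac{22175}{9594}} = - \frac{9594}{22175}$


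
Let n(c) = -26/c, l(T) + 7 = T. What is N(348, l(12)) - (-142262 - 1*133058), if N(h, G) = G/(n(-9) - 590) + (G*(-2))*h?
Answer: 1436402515/5284 ≈ 2.7184e+5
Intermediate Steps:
l(T) = -7 + T
N(h, G) = -9*G/5284 - 2*G*h (N(h, G) = G/(-26/(-9) - 590) + (G*(-2))*h = G/(-26*(-⅑) - 590) + (-2*G)*h = G/(26/9 - 590) - 2*G*h = G/(-5284/9) - 2*G*h = -9*G/5284 - 2*G*h)
N(348, l(12)) - (-142262 - 1*133058) = -(-7 + 12)*(9 + 10568*348)/5284 - (-142262 - 1*133058) = -1/5284*5*(9 + 3677664) - (-142262 - 133058) = -1/5284*5*3677673 - 1*(-275320) = -18388365/5284 + 275320 = 1436402515/5284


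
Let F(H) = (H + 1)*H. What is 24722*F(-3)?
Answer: 148332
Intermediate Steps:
F(H) = H*(1 + H) (F(H) = (1 + H)*H = H*(1 + H))
24722*F(-3) = 24722*(-3*(1 - 3)) = 24722*(-3*(-2)) = 24722*6 = 148332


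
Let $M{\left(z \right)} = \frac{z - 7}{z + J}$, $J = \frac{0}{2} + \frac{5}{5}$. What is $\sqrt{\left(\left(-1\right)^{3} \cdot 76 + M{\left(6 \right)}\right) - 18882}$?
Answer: $\frac{i \sqrt{928949}}{7} \approx 137.69 i$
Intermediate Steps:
$J = 1$ ($J = 0 \cdot \frac{1}{2} + 5 \cdot \frac{1}{5} = 0 + 1 = 1$)
$M{\left(z \right)} = \frac{-7 + z}{1 + z}$ ($M{\left(z \right)} = \frac{z - 7}{z + 1} = \frac{-7 + z}{1 + z}$)
$\sqrt{\left(\left(-1\right)^{3} \cdot 76 + M{\left(6 \right)}\right) - 18882} = \sqrt{\left(\left(-1\right)^{3} \cdot 76 + \frac{-7 + 6}{1 + 6}\right) - 18882} = \sqrt{\left(\left(-1\right) 76 + \frac{1}{7} \left(-1\right)\right) - 18882} = \sqrt{\left(-76 + \frac{1}{7} \left(-1\right)\right) - 18882} = \sqrt{\left(-76 - \frac{1}{7}\right) - 18882} = \sqrt{- \frac{533}{7} - 18882} = \sqrt{- \frac{132707}{7}} = \frac{i \sqrt{928949}}{7}$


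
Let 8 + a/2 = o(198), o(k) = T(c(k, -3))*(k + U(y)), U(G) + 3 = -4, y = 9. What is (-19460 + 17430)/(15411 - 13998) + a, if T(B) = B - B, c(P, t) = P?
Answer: -24638/1413 ≈ -17.437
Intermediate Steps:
U(G) = -7 (U(G) = -3 - 4 = -7)
T(B) = 0
o(k) = 0 (o(k) = 0*(k - 7) = 0*(-7 + k) = 0)
a = -16 (a = -16 + 2*0 = -16 + 0 = -16)
(-19460 + 17430)/(15411 - 13998) + a = (-19460 + 17430)/(15411 - 13998) - 16 = -2030/1413 - 16 = -24638/1413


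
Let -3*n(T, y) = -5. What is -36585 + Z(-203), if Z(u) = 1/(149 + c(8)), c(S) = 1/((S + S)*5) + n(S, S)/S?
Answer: -1310218365/35813 ≈ -36585.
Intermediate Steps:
n(T, y) = 5/3 (n(T, y) = -⅓*(-5) = 5/3)
c(S) = 53/(30*S) (c(S) = 1/((S + S)*5) + 5/(3*S) = (⅕)/(2*S) + 5/(3*S) = (1/(2*S))*(⅕) + 5/(3*S) = 1/(10*S) + 5/(3*S) = 53/(30*S))
Z(u) = 240/35813 (Z(u) = 1/(149 + (53/30)/8) = 1/(149 + (53/30)*(⅛)) = 1/(149 + 53/240) = 1/(35813/240) = 240/35813)
-36585 + Z(-203) = -36585 + 240/35813 = -1310218365/35813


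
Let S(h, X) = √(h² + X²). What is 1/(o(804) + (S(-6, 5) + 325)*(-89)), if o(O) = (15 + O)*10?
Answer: -20735/429457044 + 89*√61/429457044 ≈ -4.6663e-5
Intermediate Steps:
S(h, X) = √(X² + h²)
o(O) = 150 + 10*O
1/(o(804) + (S(-6, 5) + 325)*(-89)) = 1/((150 + 10*804) + (√(5² + (-6)²) + 325)*(-89)) = 1/((150 + 8040) + (√(25 + 36) + 325)*(-89)) = 1/(8190 + (√61 + 325)*(-89)) = 1/(8190 + (325 + √61)*(-89)) = 1/(8190 + (-28925 - 89*√61)) = 1/(-20735 - 89*√61)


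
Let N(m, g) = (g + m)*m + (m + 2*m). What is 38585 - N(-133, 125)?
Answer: 37920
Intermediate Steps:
N(m, g) = 3*m + m*(g + m) (N(m, g) = m*(g + m) + 3*m = 3*m + m*(g + m))
38585 - N(-133, 125) = 38585 - (-133)*(3 + 125 - 133) = 38585 - (-133)*(-5) = 38585 - 1*665 = 38585 - 665 = 37920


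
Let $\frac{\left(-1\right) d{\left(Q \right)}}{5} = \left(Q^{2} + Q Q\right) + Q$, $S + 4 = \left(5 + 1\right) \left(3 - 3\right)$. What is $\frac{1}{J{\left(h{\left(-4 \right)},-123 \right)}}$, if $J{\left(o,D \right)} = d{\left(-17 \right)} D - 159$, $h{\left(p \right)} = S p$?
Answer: $\frac{1}{344856} \approx 2.8998 \cdot 10^{-6}$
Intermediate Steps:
$S = -4$ ($S = -4 + \left(5 + 1\right) \left(3 - 3\right) = -4 + 6 \cdot 0 = -4 + 0 = -4$)
$d{\left(Q \right)} = - 10 Q^{2} - 5 Q$ ($d{\left(Q \right)} = - 5 \left(\left(Q^{2} + Q Q\right) + Q\right) = - 5 \left(\left(Q^{2} + Q^{2}\right) + Q\right) = - 5 \left(2 Q^{2} + Q\right) = - 5 \left(Q + 2 Q^{2}\right) = - 10 Q^{2} - 5 Q$)
$h{\left(p \right)} = - 4 p$
$J{\left(o,D \right)} = -159 - 2805 D$ ($J{\left(o,D \right)} = \left(-5\right) \left(-17\right) \left(1 + 2 \left(-17\right)\right) D - 159 = \left(-5\right) \left(-17\right) \left(1 - 34\right) D - 159 = \left(-5\right) \left(-17\right) \left(-33\right) D - 159 = - 2805 D - 159 = -159 - 2805 D$)
$\frac{1}{J{\left(h{\left(-4 \right)},-123 \right)}} = \frac{1}{-159 - -345015} = \frac{1}{-159 + 345015} = \frac{1}{344856}$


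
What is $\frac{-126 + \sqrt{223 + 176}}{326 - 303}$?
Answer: $- \frac{126}{23} + \frac{\sqrt{399}}{23} \approx -4.6098$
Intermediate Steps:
$\frac{-126 + \sqrt{223 + 176}}{326 - 303} = \frac{-126 + \sqrt{399}}{23} = \left(-126 + \sqrt{399}\right) \frac{1}{23} = - \frac{126}{23} + \frac{\sqrt{399}}{23}$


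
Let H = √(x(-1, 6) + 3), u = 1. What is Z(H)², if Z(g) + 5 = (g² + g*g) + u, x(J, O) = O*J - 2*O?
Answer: 1156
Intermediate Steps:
x(J, O) = -2*O + J*O (x(J, O) = J*O - 2*O = -2*O + J*O)
H = I*√15 (H = √(6*(-2 - 1) + 3) = √(6*(-3) + 3) = √(-18 + 3) = √(-15) = I*√15 ≈ 3.873*I)
Z(g) = -4 + 2*g² (Z(g) = -5 + ((g² + g*g) + 1) = -5 + ((g² + g²) + 1) = -5 + (2*g² + 1) = -5 + (1 + 2*g²) = -4 + 2*g²)
Z(H)² = (-4 + 2*(I*√15)²)² = (-4 + 2*(-15))² = (-4 - 30)² = (-34)² = 1156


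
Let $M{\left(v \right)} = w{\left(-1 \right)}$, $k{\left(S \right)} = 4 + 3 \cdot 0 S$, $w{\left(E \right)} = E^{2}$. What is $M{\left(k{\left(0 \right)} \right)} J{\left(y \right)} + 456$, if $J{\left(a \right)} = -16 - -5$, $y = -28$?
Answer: $445$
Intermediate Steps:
$k{\left(S \right)} = 4$ ($k{\left(S \right)} = 4 + 3 \cdot 0 = 4 + 0 = 4$)
$M{\left(v \right)} = 1$ ($M{\left(v \right)} = \left(-1\right)^{2} = 1$)
$J{\left(a \right)} = -11$ ($J{\left(a \right)} = -16 + 5 = -11$)
$M{\left(k{\left(0 \right)} \right)} J{\left(y \right)} + 456 = 1 \left(-11\right) + 456 = -11 + 456 = 445$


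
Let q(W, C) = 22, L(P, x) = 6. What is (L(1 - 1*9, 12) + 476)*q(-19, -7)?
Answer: 10604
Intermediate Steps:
(L(1 - 1*9, 12) + 476)*q(-19, -7) = (6 + 476)*22 = 482*22 = 10604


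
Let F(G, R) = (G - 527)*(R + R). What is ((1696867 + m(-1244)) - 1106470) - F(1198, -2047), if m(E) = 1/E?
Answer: 4151813923/1244 ≈ 3.3375e+6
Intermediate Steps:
F(G, R) = 2*R*(-527 + G) (F(G, R) = (-527 + G)*(2*R) = 2*R*(-527 + G))
((1696867 + m(-1244)) - 1106470) - F(1198, -2047) = ((1696867 + 1/(-1244)) - 1106470) - 2*(-2047)*(-527 + 1198) = ((1696867 - 1/1244) - 1106470) - 2*(-2047)*671 = (2110902547/1244 - 1106470) - 1*(-2747074) = 734453867/1244 + 2747074 = 4151813923/1244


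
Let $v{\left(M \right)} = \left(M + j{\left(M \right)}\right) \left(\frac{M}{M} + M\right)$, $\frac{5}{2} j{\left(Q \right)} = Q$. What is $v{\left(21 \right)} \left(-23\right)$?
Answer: $- \frac{74382}{5} \approx -14876.0$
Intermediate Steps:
$j{\left(Q \right)} = \frac{2 Q}{5}$
$v{\left(M \right)} = \frac{7 M \left(1 + M\right)}{5}$ ($v{\left(M \right)} = \left(M + \frac{2 M}{5}\right) \left(\frac{M}{M} + M\right) = \frac{7 M}{5} \left(1 + M\right) = \frac{7 M \left(1 + M\right)}{5}$)
$v{\left(21 \right)} \left(-23\right) = \frac{7}{5} \cdot 21 \left(1 + 21\right) \left(-23\right) = \frac{7}{5} \cdot 21 \cdot 22 \left(-23\right) = \frac{3234}{5} \left(-23\right) = - \frac{74382}{5}$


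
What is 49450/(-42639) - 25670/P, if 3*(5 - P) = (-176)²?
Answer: 1752607940/1320146079 ≈ 1.3276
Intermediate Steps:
P = -30961/3 (P = 5 - ⅓*(-176)² = 5 - ⅓*30976 = 5 - 30976/3 = -30961/3 ≈ -10320.)
49450/(-42639) - 25670/P = 49450/(-42639) - 25670/(-30961/3) = 49450*(-1/42639) - 25670*(-3/30961) = -49450/42639 + 77010/30961 = 1752607940/1320146079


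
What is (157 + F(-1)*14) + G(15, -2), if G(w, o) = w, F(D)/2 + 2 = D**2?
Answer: 144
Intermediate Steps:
F(D) = -4 + 2*D**2
(157 + F(-1)*14) + G(15, -2) = (157 + (-4 + 2*(-1)**2)*14) + 15 = (157 + (-4 + 2*1)*14) + 15 = (157 + (-4 + 2)*14) + 15 = (157 - 2*14) + 15 = (157 - 28) + 15 = 129 + 15 = 144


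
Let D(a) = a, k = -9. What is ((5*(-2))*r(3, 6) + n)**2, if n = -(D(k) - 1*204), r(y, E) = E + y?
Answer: 15129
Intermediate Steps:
n = 213 (n = -(-9 - 1*204) = -(-9 - 204) = -1*(-213) = 213)
((5*(-2))*r(3, 6) + n)**2 = ((5*(-2))*(6 + 3) + 213)**2 = (-10*9 + 213)**2 = (-90 + 213)**2 = 123**2 = 15129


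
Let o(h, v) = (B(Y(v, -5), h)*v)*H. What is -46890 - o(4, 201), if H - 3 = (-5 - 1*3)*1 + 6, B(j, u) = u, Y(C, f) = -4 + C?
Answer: -47694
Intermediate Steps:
H = 1 (H = 3 + ((-5 - 1*3)*1 + 6) = 3 + ((-5 - 3)*1 + 6) = 3 + (-8*1 + 6) = 3 + (-8 + 6) = 3 - 2 = 1)
o(h, v) = h*v (o(h, v) = (h*v)*1 = h*v)
-46890 - o(4, 201) = -46890 - 4*201 = -46890 - 1*804 = -46890 - 804 = -47694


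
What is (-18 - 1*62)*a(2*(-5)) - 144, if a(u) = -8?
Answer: 496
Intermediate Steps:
(-18 - 1*62)*a(2*(-5)) - 144 = (-18 - 1*62)*(-8) - 144 = (-18 - 62)*(-8) - 144 = -80*(-8) - 144 = 640 - 144 = 496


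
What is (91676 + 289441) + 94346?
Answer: 475463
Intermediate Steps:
(91676 + 289441) + 94346 = 381117 + 94346 = 475463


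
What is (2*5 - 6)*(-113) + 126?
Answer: -326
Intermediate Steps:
(2*5 - 6)*(-113) + 126 = (10 - 6)*(-113) + 126 = 4*(-113) + 126 = -452 + 126 = -326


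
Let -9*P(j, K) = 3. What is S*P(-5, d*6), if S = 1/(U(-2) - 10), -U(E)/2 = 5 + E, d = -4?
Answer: 1/48 ≈ 0.020833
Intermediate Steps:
U(E) = -10 - 2*E (U(E) = -2*(5 + E) = -10 - 2*E)
P(j, K) = -⅓ (P(j, K) = -⅑*3 = -⅓)
S = -1/16 (S = 1/((-10 - 2*(-2)) - 10) = 1/((-10 + 4) - 10) = 1/(-6 - 10) = 1/(-16) = -1/16 ≈ -0.062500)
S*P(-5, d*6) = -1/16*(-⅓) = 1/48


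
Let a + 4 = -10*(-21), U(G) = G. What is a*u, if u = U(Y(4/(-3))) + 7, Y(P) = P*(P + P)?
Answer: 19570/9 ≈ 2174.4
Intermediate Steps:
Y(P) = 2*P² (Y(P) = P*(2*P) = 2*P²)
u = 95/9 (u = 2*(4/(-3))² + 7 = 2*(4*(-⅓))² + 7 = 2*(-4/3)² + 7 = 2*(16/9) + 7 = 32/9 + 7 = 95/9 ≈ 10.556)
a = 206 (a = -4 - 10*(-21) = -4 + 210 = 206)
a*u = 206*(95/9) = 19570/9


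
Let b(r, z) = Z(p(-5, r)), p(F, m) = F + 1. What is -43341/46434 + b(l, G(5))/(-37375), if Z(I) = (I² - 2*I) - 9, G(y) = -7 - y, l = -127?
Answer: -108037759/115698050 ≈ -0.93379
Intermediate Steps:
p(F, m) = 1 + F
Z(I) = -9 + I² - 2*I
b(r, z) = 15 (b(r, z) = -9 + (1 - 5)² - 2*(1 - 5) = -9 + (-4)² - 2*(-4) = -9 + 16 + 8 = 15)
-43341/46434 + b(l, G(5))/(-37375) = -43341/46434 + 15/(-37375) = -43341*1/46434 + 15*(-1/37375) = -14447/15478 - 3/7475 = -108037759/115698050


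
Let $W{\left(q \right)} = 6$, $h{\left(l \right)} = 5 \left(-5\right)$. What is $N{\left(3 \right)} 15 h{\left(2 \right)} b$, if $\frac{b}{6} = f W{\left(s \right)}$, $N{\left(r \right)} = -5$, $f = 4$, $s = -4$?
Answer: $270000$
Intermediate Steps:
$h{\left(l \right)} = -25$
$b = 144$ ($b = 6 \cdot 4 \cdot 6 = 6 \cdot 24 = 144$)
$N{\left(3 \right)} 15 h{\left(2 \right)} b = \left(-5\right) 15 \left(-25\right) 144 = \left(-75\right) \left(-25\right) 144 = 1875 \cdot 144 = 270000$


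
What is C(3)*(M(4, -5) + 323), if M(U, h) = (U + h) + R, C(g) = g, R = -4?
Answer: 954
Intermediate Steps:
M(U, h) = -4 + U + h (M(U, h) = (U + h) - 4 = -4 + U + h)
C(3)*(M(4, -5) + 323) = 3*((-4 + 4 - 5) + 323) = 3*(-5 + 323) = 3*318 = 954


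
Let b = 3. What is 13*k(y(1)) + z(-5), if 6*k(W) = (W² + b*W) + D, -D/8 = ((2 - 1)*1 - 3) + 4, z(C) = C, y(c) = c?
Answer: -31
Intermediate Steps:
D = -16 (D = -8*(((2 - 1)*1 - 3) + 4) = -8*((1*1 - 3) + 4) = -8*((1 - 3) + 4) = -8*(-2 + 4) = -8*2 = -16)
k(W) = -8/3 + W/2 + W²/6 (k(W) = ((W² + 3*W) - 16)/6 = (-16 + W² + 3*W)/6 = -8/3 + W/2 + W²/6)
13*k(y(1)) + z(-5) = 13*(-8/3 + (½)*1 + (⅙)*1²) - 5 = 13*(-8/3 + ½ + (⅙)*1) - 5 = 13*(-8/3 + ½ + ⅙) - 5 = 13*(-2) - 5 = -26 - 5 = -31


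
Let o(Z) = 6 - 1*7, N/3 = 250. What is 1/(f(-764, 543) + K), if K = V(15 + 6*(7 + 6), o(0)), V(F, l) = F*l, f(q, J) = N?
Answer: 1/657 ≈ 0.0015221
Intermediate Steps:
N = 750 (N = 3*250 = 750)
f(q, J) = 750
o(Z) = -1 (o(Z) = 6 - 7 = -1)
K = -93 (K = (15 + 6*(7 + 6))*(-1) = (15 + 6*13)*(-1) = (15 + 78)*(-1) = 93*(-1) = -93)
1/(f(-764, 543) + K) = 1/(750 - 93) = 1/657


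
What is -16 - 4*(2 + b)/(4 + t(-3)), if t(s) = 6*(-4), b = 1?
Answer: -77/5 ≈ -15.400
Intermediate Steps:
t(s) = -24
-16 - 4*(2 + b)/(4 + t(-3)) = -16 - 4*(2 + 1)/(4 - 24) = -16 - 12/(-20) = -16 - 12*(-1)/20 = -16 - 4*(-3/20) = -16 + ⅗ = -77/5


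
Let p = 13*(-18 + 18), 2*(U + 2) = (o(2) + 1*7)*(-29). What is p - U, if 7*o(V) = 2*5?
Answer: 1739/14 ≈ 124.21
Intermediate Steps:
o(V) = 10/7 (o(V) = (2*5)/7 = (⅐)*10 = 10/7)
U = -1739/14 (U = -2 + ((10/7 + 1*7)*(-29))/2 = -2 + ((10/7 + 7)*(-29))/2 = -2 + ((59/7)*(-29))/2 = -2 + (½)*(-1711/7) = -2 - 1711/14 = -1739/14 ≈ -124.21)
p = 0 (p = 13*0 = 0)
p - U = 0 - 1*(-1739/14) = 0 + 1739/14 = 1739/14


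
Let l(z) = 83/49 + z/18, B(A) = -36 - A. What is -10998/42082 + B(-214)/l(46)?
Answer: 820685646/19715417 ≈ 41.627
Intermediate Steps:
l(z) = 83/49 + z/18 (l(z) = 83*(1/49) + z*(1/18) = 83/49 + z/18)
-10998/42082 + B(-214)/l(46) = -10998/42082 + (-36 - 1*(-214))/(83/49 + (1/18)*46) = -10998*1/42082 + (-36 + 214)/(83/49 + 23/9) = -5499/21041 + 178/(1874/441) = -5499/21041 + 178*(441/1874) = -5499/21041 + 39249/937 = 820685646/19715417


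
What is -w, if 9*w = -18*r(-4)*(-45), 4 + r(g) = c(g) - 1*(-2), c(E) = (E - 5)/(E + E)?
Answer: 315/4 ≈ 78.750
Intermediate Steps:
c(E) = (-5 + E)/(2*E) (c(E) = (-5 + E)/((2*E)) = (-5 + E)*(1/(2*E)) = (-5 + E)/(2*E))
r(g) = -2 + (-5 + g)/(2*g) (r(g) = -4 + ((-5 + g)/(2*g) - 1*(-2)) = -4 + ((-5 + g)/(2*g) + 2) = -4 + (2 + (-5 + g)/(2*g)) = -2 + (-5 + g)/(2*g))
w = -315/4 (w = (-9*(-5 - 3*(-4))/(-4)*(-45))/9 = (-9*(-1)*(-5 + 12)/4*(-45))/9 = (-9*(-1)*7/4*(-45))/9 = (-18*(-7/8)*(-45))/9 = ((63/4)*(-45))/9 = (⅑)*(-2835/4) = -315/4 ≈ -78.750)
-w = -1*(-315/4) = 315/4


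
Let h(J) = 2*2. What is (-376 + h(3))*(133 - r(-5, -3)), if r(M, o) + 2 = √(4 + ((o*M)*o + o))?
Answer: -50220 + 744*I*√11 ≈ -50220.0 + 2467.6*I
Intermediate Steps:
h(J) = 4
r(M, o) = -2 + √(4 + o + M*o²) (r(M, o) = -2 + √(4 + ((o*M)*o + o)) = -2 + √(4 + ((M*o)*o + o)) = -2 + √(4 + (M*o² + o)) = -2 + √(4 + (o + M*o²)) = -2 + √(4 + o + M*o²))
(-376 + h(3))*(133 - r(-5, -3)) = (-376 + 4)*(133 - (-2 + √(4 - 3 - 5*(-3)²))) = -372*(133 - (-2 + √(4 - 3 - 5*9))) = -372*(133 - (-2 + √(4 - 3 - 45))) = -372*(133 - (-2 + √(-44))) = -372*(133 - (-2 + 2*I*√11)) = -372*(133 + (2 - 2*I*√11)) = -372*(135 - 2*I*√11) = -50220 + 744*I*√11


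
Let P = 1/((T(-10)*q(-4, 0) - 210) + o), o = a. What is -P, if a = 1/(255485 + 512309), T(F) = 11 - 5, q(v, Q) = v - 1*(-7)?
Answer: 767794/147416447 ≈ 0.0052083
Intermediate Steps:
q(v, Q) = 7 + v (q(v, Q) = v + 7 = 7 + v)
T(F) = 6
a = 1/767794 ≈ 1.3024e-6
o = 1/767794 ≈ 1.3024e-6
P = -767794/147416447 (P = 1/((6*(7 - 4) - 210) + 1/767794) = 1/((6*3 - 210) + 1/767794) = 1/((18 - 210) + 1/767794) = 1/(-192 + 1/767794) = 1/(-147416447/767794) = -767794/147416447 ≈ -0.0052083)
-P = -1*(-767794/147416447) = 767794/147416447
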